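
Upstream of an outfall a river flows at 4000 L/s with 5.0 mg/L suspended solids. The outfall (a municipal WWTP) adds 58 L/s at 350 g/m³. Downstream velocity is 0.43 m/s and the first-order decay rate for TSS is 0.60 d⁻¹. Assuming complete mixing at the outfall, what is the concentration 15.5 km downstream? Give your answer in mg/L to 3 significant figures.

7.73 mg/L

58 L/s = 0.058 m³/s.
4000 L/s = 4 m³/s.
After complete mixing, C₀ = (0.058·350 + 4·5) / 4.058 = 9.931 mg/L.
Travel time t = 1.55e+04 m / 0.43 m/s = 3.605e+04 s = 0.4172 d.
C = 9.931·exp(−0.60·0.4172) = 9.931·0.7785 = 7.732 mg/L.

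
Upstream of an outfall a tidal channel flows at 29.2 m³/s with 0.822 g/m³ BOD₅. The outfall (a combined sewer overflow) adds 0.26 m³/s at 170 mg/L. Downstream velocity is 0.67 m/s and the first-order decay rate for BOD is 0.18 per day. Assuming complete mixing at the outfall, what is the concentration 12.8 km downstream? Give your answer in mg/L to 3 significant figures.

After complete mixing, C₀ = (0.26·170 + 29.2·0.822) / 29.46 = 2.315 mg/L.
Travel time t = 1.28e+04 m / 0.67 m/s = 1.91e+04 s = 0.2211 d.
C = 2.315·exp(−0.18·0.2211) = 2.315·0.961 = 2.225 mg/L.

2.22 mg/L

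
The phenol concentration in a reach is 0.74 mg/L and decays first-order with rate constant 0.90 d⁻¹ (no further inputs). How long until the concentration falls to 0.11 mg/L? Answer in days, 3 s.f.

t = ln(C₀/C)/k = ln(0.74/0.11)/0.90 = 1.906/0.90 = 2.118 d.

2.12 d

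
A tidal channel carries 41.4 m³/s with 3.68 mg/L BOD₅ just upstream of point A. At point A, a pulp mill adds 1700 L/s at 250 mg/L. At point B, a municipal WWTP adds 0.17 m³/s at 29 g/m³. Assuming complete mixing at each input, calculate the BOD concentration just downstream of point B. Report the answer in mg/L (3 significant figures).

1700 L/s = 1.7 m³/s.
After input A: C = (41.4·3.68 + 1.7·250) / 43.1 = 13.4 mg/L.
After input B: C = (43.1·13.4 + 0.17·29) / 43.27 = 13.46 mg/L.

13.5 mg/L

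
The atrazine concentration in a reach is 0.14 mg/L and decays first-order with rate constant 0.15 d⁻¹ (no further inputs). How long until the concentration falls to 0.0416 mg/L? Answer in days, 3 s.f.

t = ln(C₀/C)/k = ln(0.14/0.0416)/0.15 = 1.214/0.15 = 8.09 d.

8.09 d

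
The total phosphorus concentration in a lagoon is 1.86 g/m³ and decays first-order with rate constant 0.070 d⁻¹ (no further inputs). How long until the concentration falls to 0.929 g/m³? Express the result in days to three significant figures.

9.92 d

t = ln(C₀/C)/k = ln(1.86/0.929)/0.070 = 0.6942/0.070 = 9.917 d.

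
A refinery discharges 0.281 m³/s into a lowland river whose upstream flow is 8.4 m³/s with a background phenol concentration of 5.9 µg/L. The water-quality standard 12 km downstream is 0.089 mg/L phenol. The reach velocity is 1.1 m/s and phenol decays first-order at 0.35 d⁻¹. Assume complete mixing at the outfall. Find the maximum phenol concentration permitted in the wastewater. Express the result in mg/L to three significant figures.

5.9 µg/L = 0.0059 mg/L.
Travel time to the compliance point: t = 1.2e+04/1.1 = 1.091e+04 s = 0.1263 d; decay factor exp(−0.35·0.1263) = 0.9568.
So the concentration just after mixing may be at most 0.089/0.9568 = 0.09302 mg/L.
Mass balance: 0.09302·8.681 = 0.281·Cₑ + 8.4·0.0059.
Cₑ = (0.8075 − 0.04956) / 0.281 = 2.697 mg/L.

2.70 mg/L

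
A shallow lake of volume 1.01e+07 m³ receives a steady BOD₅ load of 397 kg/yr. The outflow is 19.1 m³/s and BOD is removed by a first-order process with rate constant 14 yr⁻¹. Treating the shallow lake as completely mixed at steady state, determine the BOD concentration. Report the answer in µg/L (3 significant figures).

Outflow Q = 19.1 m³/s × 3.156e+07 s/yr = 6.028e+08 m³/yr.
Steady-state CSTR mass balance: W = Q·C + k·V·C, so C = W/(Q + kV).
Q + kV = 6.028e+08 + 14·1.01e+07 = 7.442e+08 m³/yr.
C = 397/7.442e+08 = 5.335e-07 kg/m³ = 0.0005335 mg/L = 0.5335 µg/L.

0.533 µg/L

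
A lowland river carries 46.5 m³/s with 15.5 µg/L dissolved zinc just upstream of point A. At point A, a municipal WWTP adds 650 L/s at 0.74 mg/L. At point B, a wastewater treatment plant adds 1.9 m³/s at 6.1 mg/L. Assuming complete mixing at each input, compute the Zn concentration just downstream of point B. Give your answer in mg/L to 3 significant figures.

15.5 µg/L = 0.0155 mg/L.
650 L/s = 0.65 m³/s.
After input A: C = (46.5·0.0155 + 0.65·0.74) / 47.15 = 0.02549 mg/L.
After input B: C = (47.15·0.02549 + 1.9·6.1) / 49.05 = 0.2608 mg/L.

0.261 mg/L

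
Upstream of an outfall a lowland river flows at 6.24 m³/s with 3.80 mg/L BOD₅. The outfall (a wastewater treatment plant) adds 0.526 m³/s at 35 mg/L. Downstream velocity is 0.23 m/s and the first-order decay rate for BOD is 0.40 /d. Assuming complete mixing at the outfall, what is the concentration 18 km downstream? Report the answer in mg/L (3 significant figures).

After complete mixing, C₀ = (0.526·35 + 6.24·3.8) / 6.766 = 6.226 mg/L.
Travel time t = 1.8e+04 m / 0.23 m/s = 7.826e+04 s = 0.9058 d.
C = 6.226·exp(−0.40·0.9058) = 6.226·0.6961 = 4.333 mg/L.

4.33 mg/L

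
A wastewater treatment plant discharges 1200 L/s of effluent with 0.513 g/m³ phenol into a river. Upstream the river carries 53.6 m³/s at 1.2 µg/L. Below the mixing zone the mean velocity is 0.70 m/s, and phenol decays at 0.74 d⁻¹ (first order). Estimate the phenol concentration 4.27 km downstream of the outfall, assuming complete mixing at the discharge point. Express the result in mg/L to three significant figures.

0.0118 mg/L

1200 L/s = 1.2 m³/s.
1.2 µg/L = 0.0012 mg/L.
After complete mixing, C₀ = (1.2·0.513 + 53.6·0.0012) / 54.8 = 0.01241 mg/L.
Travel time t = 4270 m / 0.70 m/s = 6100 s = 0.0706 d.
C = 0.01241·exp(−0.74·0.0706) = 0.01241·0.9491 = 0.01178 mg/L.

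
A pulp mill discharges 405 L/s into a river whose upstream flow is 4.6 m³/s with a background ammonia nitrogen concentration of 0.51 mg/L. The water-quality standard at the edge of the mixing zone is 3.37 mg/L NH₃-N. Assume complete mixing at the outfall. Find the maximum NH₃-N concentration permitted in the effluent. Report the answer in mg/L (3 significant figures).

35.9 mg/L

405 L/s = 0.405 m³/s.
Mass balance: 3.37·5.005 = 0.405·Cₑ + 4.6·0.51.
Cₑ = (16.87 − 2.346) / 0.405 = 35.85 mg/L.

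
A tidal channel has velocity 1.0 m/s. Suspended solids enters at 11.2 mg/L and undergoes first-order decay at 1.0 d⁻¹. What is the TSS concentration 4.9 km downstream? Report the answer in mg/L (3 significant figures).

Travel time t = 4.9 km / 1.0 m/s = 4900/1.0 = 4900 s = 0.05671 d.
First-order decay: C = 11.2·exp(−1.0·0.05671) = 11.2·0.9449 = 10.58 mg/L.

10.6 mg/L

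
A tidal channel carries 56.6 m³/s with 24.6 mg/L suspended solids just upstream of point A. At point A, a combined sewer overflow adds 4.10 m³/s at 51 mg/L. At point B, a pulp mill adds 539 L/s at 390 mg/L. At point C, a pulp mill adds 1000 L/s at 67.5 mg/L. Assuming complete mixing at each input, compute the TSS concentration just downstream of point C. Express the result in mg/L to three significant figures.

30.2 mg/L

After input A: C = (56.6·24.6 + 4.1·51) / 60.7 = 26.38 mg/L.
539 L/s = 0.539 m³/s.
After input B: C = (60.7·26.38 + 0.539·390) / 61.24 = 29.58 mg/L.
1000 L/s = 1 m³/s.
After input C: C = (61.24·29.58 + 1·67.5) / 62.24 = 30.19 mg/L.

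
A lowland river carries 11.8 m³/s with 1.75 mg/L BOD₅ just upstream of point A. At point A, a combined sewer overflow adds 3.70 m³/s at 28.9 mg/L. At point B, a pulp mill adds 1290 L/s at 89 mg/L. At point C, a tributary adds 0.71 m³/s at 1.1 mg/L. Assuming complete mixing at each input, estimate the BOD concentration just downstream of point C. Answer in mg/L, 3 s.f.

13.9 mg/L

After input A: C = (11.8·1.75 + 3.7·28.9) / 15.5 = 8.231 mg/L.
1290 L/s = 1.29 m³/s.
After input B: C = (15.5·8.231 + 1.29·89) / 16.79 = 14.44 mg/L.
After input C: C = (16.79·14.44 + 0.71·1.1) / 17.5 = 13.9 mg/L.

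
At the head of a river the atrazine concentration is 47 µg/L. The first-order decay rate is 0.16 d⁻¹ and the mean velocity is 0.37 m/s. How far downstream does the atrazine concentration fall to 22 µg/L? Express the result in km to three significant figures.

152 km

From C = C₀·e^(−kt), t = ln(C₀/C)/k = ln(47/22)/0.16 = 0.7591/0.16 = 4.744 d.
Distance = v·t = 0.37 m/s × 4.099e+05 s = 1.517e+05 m = 151.7 km.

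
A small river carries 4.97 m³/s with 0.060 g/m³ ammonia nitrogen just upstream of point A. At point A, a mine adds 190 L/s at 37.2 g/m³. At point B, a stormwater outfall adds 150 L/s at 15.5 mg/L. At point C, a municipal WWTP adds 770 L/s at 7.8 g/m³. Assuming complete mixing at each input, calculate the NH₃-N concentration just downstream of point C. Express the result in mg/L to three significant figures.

190 L/s = 0.19 m³/s.
After input A: C = (4.97·0.06 + 0.19·37.2) / 5.16 = 1.428 mg/L.
150 L/s = 0.15 m³/s.
After input B: C = (5.16·1.428 + 0.15·15.5) / 5.31 = 1.825 mg/L.
770 L/s = 0.77 m³/s.
After input C: C = (5.31·1.825 + 0.77·7.8) / 6.08 = 2.582 mg/L.

2.58 mg/L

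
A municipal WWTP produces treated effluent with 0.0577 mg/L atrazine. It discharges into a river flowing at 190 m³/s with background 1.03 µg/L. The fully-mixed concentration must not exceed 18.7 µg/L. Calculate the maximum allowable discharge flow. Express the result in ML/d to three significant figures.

7440 ML/d

1.03 µg/L = 0.00103 mg/L.
18.7 µg/L = 0.0187 mg/L.
Mass balance at complete mixing: C_std·(Q_w + Q_r) = Q_w·C_e + Q_r·C_b.
Rearranging, Q_w = Q_r·(C_std − C_b)/(C_e − C_std) = 190·(0.0187 − 0.00103) / (0.0577 − 0.0187) = 86.08 m³/s.
= 7438 ML/d.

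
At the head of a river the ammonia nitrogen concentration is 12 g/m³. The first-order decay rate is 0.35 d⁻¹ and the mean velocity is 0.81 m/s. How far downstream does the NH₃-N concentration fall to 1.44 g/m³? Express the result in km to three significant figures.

From C = C₀·e^(−kt), t = ln(C₀/C)/k = ln(12/1.44)/0.35 = 2.12/0.35 = 6.058 d.
Distance = v·t = 0.81 m/s × 5.234e+05 s = 4.24e+05 m = 424 km.

424 km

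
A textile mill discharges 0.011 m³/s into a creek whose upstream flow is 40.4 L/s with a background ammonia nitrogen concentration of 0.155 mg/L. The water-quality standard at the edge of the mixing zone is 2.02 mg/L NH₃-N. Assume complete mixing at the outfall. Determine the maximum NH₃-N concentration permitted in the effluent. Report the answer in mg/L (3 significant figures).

40.4 L/s = 0.0404 m³/s.
Mass balance: 2.02·0.0514 = 0.011·Cₑ + 0.0404·0.155.
Cₑ = (0.1038 − 0.006262) / 0.011 = 8.87 mg/L.

8.87 mg/L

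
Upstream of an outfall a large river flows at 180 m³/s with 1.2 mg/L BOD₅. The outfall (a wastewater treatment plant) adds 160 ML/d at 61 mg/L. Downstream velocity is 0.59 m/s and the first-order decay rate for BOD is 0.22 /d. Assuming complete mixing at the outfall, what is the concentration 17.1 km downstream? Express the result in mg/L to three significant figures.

160 ML/d = 1.852 m³/s.
After complete mixing, C₀ = (1.852·61 + 180·1.2) / 181.9 = 1.809 mg/L.
Travel time t = 1.71e+04 m / 0.59 m/s = 2.898e+04 s = 0.3355 d.
C = 1.809·exp(−0.22·0.3355) = 1.809·0.9289 = 1.68 mg/L.

1.68 mg/L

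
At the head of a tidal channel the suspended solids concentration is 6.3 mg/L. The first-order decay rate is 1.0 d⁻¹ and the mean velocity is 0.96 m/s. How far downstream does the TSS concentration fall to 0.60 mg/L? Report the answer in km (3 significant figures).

195 km

From C = C₀·e^(−kt), t = ln(C₀/C)/k = ln(6.3/0.60)/1.0 = 2.351/1.0 = 2.351 d.
Distance = v·t = 0.96 m/s × 2.032e+05 s = 1.95e+05 m = 195 km.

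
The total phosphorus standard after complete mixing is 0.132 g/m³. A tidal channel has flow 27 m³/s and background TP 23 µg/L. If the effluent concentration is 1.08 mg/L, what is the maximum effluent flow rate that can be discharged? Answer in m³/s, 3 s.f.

23 µg/L = 0.023 mg/L.
Mass balance at complete mixing: C_std·(Q_w + Q_r) = Q_w·C_e + Q_r·C_b.
Rearranging, Q_w = Q_r·(C_std − C_b)/(C_e − C_std) = 27·(0.132 − 0.023) / (1.08 − 0.132) = 3.104 m³/s.

3.10 m³/s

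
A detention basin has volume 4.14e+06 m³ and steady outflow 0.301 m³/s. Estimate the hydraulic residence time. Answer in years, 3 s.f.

Q = 0.301 m³/s × 3.156e+07 s/yr = 9.499e+06 m³/yr.
Hydraulic residence time τ = V/Q = 4.14e+06/9.499e+06 = 0.4358 yr.

0.436 yr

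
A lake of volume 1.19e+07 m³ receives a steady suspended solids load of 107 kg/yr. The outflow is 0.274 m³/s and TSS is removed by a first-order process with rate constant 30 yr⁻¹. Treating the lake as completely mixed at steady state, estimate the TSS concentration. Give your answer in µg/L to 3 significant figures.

Outflow Q = 0.274 m³/s × 3.156e+07 s/yr = 8.647e+06 m³/yr.
Steady-state CSTR mass balance: W = Q·C + k·V·C, so C = W/(Q + kV).
Q + kV = 8.647e+06 + 30·1.19e+07 = 3.656e+08 m³/yr.
C = 107/3.656e+08 = 2.926e-07 kg/m³ = 0.0002926 mg/L = 0.2926 µg/L.

0.293 µg/L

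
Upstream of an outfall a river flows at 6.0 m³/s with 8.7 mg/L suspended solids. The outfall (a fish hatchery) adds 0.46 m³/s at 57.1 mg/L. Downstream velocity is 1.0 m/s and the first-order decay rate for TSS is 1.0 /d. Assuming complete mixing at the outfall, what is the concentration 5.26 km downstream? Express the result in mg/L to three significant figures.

11.4 mg/L

After complete mixing, C₀ = (0.46·57.1 + 6·8.7) / 6.46 = 12.15 mg/L.
Travel time t = 5260 m / 1.0 m/s = 5260 s = 0.06088 d.
C = 12.15·exp(−1.0·0.06088) = 12.15·0.9409 = 11.43 mg/L.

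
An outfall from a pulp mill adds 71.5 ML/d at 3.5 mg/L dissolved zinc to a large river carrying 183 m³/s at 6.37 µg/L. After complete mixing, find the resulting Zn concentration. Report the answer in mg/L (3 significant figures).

71.5 ML/d = 0.8275 m³/s.
6.37 µg/L = 0.00637 mg/L.
Flow-weighted mixing gives C = (0.8275·3.5 + 183·0.00637) / (0.8275 + 183) = 4.062/183.8 = 0.0221 mg/L.

0.0221 mg/L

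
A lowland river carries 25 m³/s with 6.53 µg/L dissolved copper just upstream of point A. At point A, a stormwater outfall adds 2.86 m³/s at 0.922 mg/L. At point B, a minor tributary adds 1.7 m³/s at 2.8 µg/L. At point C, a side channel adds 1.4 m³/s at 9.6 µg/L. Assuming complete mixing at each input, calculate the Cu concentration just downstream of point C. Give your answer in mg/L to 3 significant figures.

0.0910 mg/L

6.53 µg/L = 0.00653 mg/L.
After input A: C = (25·0.00653 + 2.86·0.922) / 27.86 = 0.1005 mg/L.
2.8 µg/L = 0.0028 mg/L.
After input B: C = (27.86·0.1005 + 1.7·0.0028) / 29.56 = 0.09489 mg/L.
9.6 µg/L = 0.0096 mg/L.
After input C: C = (29.56·0.09489 + 1.4·0.0096) / 30.96 = 0.09103 mg/L.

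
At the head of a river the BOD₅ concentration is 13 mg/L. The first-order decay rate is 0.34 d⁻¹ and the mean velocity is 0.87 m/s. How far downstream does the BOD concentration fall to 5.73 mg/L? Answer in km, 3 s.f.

181 km

From C = C₀·e^(−kt), t = ln(C₀/C)/k = ln(13/5.73)/0.34 = 0.8192/0.34 = 2.41 d.
Distance = v·t = 0.87 m/s × 2.082e+05 s = 1.811e+05 m = 181.1 km.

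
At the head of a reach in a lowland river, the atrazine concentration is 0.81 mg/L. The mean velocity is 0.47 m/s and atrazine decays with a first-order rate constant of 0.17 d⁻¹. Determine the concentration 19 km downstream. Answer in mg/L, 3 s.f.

Travel time t = 19 km / 0.47 m/s = 1.9e+04/0.47 = 4.043e+04 s = 0.4679 d.
First-order decay: C = 0.81·exp(−0.17·0.4679) = 0.81·0.9235 = 0.7481 mg/L.

0.748 mg/L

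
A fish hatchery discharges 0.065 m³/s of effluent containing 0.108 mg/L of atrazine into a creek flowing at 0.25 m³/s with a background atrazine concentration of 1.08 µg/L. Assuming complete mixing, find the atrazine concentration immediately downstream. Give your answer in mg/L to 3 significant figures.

0.0231 mg/L

1.08 µg/L = 0.00108 mg/L.
By mass balance at complete mixing, C = (0.065·0.108 + 0.25·0.00108) / (0.065 + 0.25) = 0.00729/0.315 = 0.02314 mg/L.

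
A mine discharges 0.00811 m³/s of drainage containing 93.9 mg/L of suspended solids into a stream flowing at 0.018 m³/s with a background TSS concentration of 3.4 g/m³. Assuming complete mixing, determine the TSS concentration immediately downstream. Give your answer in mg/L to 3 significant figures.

31.5 mg/L

By mass balance at complete mixing, C = (0.00811·93.9 + 0.018·3.4) / (0.00811 + 0.018) = 0.8227/0.02611 = 31.51 mg/L.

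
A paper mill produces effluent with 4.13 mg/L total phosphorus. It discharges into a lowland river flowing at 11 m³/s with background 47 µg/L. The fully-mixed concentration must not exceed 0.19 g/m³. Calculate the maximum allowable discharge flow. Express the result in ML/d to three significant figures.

47 µg/L = 0.047 mg/L.
Mass balance at complete mixing: C_std·(Q_w + Q_r) = Q_w·C_e + Q_r·C_b.
Rearranging, Q_w = Q_r·(C_std − C_b)/(C_e − C_std) = 11·(0.19 − 0.047) / (4.13 − 0.19) = 0.3992 m³/s.
= 34.49 ML/d.

34.5 ML/d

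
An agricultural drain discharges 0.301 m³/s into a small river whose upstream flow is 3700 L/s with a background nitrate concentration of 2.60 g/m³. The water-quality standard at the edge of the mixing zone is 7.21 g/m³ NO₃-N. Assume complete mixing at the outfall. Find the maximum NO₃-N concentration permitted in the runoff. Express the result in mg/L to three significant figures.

3700 L/s = 3.7 m³/s.
Mass balance: 7.21·4.001 = 0.301·Cₑ + 3.7·2.6.
Cₑ = (28.85 − 9.62) / 0.301 = 63.88 mg/L.

63.9 mg/L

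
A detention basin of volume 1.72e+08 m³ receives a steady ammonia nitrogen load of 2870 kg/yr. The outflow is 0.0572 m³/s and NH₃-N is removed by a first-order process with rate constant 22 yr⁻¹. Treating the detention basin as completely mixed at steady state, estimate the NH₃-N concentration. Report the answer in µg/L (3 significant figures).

Outflow Q = 0.0572 m³/s × 3.156e+07 s/yr = 1.805e+06 m³/yr.
Steady-state CSTR mass balance: W = Q·C + k·V·C, so C = W/(Q + kV).
Q + kV = 1.805e+06 + 22·1.72e+08 = 3.786e+09 m³/yr.
C = 2870/3.786e+09 = 7.581e-07 kg/m³ = 0.0007581 mg/L = 0.7581 µg/L.

0.758 µg/L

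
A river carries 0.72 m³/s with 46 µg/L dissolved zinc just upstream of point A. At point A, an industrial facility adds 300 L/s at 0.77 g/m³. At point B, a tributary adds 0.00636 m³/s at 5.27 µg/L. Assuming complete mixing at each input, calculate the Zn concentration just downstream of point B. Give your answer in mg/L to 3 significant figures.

0.257 mg/L

46 µg/L = 0.046 mg/L.
300 L/s = 0.3 m³/s.
After input A: C = (0.72·0.046 + 0.3·0.77) / 1.02 = 0.2589 mg/L.
5.27 µg/L = 0.00527 mg/L.
After input B: C = (1.02·0.2589 + 0.00636·0.00527) / 1.026 = 0.2574 mg/L.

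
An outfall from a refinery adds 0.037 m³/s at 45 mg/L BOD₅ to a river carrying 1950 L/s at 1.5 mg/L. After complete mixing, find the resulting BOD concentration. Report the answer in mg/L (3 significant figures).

2.31 mg/L

1950 L/s = 1.95 m³/s.
Flow-weighted mixing gives C = (0.037·45 + 1.95·1.5) / (0.037 + 1.95) = 4.59/1.987 = 2.31 mg/L.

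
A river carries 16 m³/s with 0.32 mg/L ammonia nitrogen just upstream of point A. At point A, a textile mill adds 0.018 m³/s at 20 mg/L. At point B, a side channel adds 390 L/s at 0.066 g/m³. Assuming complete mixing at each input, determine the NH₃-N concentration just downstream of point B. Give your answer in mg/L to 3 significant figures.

After input A: C = (16·0.32 + 0.018·20) / 16.02 = 0.3421 mg/L.
390 L/s = 0.39 m³/s.
After input B: C = (16.02·0.3421 + 0.39·0.066) / 16.41 = 0.3356 mg/L.

0.336 mg/L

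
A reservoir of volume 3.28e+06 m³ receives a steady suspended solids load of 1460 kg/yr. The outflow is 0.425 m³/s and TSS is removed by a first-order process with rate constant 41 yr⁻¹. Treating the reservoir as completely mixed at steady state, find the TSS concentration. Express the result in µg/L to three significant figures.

9.87 µg/L

Outflow Q = 0.425 m³/s × 3.156e+07 s/yr = 1.341e+07 m³/yr.
Steady-state CSTR mass balance: W = Q·C + k·V·C, so C = W/(Q + kV).
Q + kV = 1.341e+07 + 41·3.28e+06 = 1.479e+08 m³/yr.
C = 1460/1.479e+08 = 9.872e-06 kg/m³ = 0.009872 mg/L = 9.872 µg/L.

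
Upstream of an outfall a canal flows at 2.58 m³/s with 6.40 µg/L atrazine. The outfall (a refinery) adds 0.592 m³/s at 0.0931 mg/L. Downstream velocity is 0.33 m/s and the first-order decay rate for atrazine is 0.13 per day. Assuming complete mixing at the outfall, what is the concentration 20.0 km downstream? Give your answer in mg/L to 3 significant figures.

0.0206 mg/L

6.40 µg/L = 0.0064 mg/L.
After complete mixing, C₀ = (0.592·0.0931 + 2.58·0.0064) / 3.172 = 0.02258 mg/L.
Travel time t = 2e+04 m / 0.33 m/s = 6.061e+04 s = 0.7015 d.
C = 0.02258·exp(−0.13·0.7015) = 0.02258·0.9128 = 0.02061 mg/L.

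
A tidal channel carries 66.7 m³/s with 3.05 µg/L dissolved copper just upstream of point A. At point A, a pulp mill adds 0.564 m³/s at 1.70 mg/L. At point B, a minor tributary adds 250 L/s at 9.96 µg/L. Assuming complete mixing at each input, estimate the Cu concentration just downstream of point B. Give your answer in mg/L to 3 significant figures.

0.0173 mg/L

3.05 µg/L = 0.00305 mg/L.
After input A: C = (66.7·0.00305 + 0.564·1.7) / 67.26 = 0.01728 mg/L.
250 L/s = 0.25 m³/s.
9.96 µg/L = 0.00996 mg/L.
After input B: C = (67.26·0.01728 + 0.25·0.00996) / 67.51 = 0.01725 mg/L.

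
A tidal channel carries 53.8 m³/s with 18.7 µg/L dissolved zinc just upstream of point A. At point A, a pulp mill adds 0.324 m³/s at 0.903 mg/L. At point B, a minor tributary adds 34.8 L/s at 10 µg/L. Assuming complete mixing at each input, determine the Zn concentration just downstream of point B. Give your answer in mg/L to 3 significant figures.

0.0240 mg/L

18.7 µg/L = 0.0187 mg/L.
After input A: C = (53.8·0.0187 + 0.324·0.903) / 54.12 = 0.02399 mg/L.
34.8 L/s = 0.0348 m³/s.
10 µg/L = 0.01 mg/L.
After input B: C = (54.12·0.02399 + 0.0348·0.01) / 54.16 = 0.02398 mg/L.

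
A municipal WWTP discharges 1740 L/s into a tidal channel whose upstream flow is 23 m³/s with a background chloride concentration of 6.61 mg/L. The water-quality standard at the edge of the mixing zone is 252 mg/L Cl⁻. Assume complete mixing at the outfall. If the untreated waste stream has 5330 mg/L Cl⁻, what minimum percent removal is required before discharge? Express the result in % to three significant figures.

34.4 %

1740 L/s = 1.74 m³/s.
Mass balance: 252·24.74 = 1.74·Cₑ + 23·6.61.
Cₑ = (6234 − 152) / 1.74 = 3496 mg/L.
Required removal = 1 − 3496/5330 = 34.42 %.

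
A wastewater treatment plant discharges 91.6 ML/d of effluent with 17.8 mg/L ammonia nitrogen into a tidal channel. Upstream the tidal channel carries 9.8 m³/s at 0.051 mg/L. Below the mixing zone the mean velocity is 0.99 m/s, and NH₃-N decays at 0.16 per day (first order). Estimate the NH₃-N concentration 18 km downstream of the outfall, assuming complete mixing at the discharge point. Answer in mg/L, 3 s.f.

91.6 ML/d = 1.06 m³/s.
After complete mixing, C₀ = (1.06·17.8 + 9.8·0.051) / 10.86 = 1.784 mg/L.
Travel time t = 1.8e+04 m / 0.99 m/s = 1.818e+04 s = 0.2104 d.
C = 1.784·exp(−0.16·0.2104) = 1.784·0.9669 = 1.725 mg/L.

1.72 mg/L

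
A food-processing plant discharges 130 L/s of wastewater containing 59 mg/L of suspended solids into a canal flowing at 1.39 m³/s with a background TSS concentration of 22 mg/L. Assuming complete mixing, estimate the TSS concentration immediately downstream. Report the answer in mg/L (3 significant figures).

25.2 mg/L

130 L/s = 0.13 m³/s.
Conservation of mass across the mixing zone: C = (0.13·59 + 1.39·22) / (0.13 + 1.39) = 38.25/1.52 = 25.16 mg/L.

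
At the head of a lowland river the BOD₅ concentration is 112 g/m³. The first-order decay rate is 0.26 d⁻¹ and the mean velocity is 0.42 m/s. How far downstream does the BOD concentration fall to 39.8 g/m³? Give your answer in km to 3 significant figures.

144 km

From C = C₀·e^(−kt), t = ln(C₀/C)/k = ln(112/39.8)/0.26 = 1.035/0.26 = 3.979 d.
Distance = v·t = 0.42 m/s × 3.438e+05 s = 1.444e+05 m = 144.4 km.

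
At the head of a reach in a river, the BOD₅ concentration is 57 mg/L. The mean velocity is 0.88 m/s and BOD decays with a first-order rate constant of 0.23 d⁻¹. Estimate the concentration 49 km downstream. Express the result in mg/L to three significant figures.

Travel time t = 49 km / 0.88 m/s = 4.9e+04/0.88 = 5.568e+04 s = 0.6445 d.
First-order decay: C = 57·exp(−0.23·0.6445) = 57·0.8622 = 49.15 mg/L.

49.1 mg/L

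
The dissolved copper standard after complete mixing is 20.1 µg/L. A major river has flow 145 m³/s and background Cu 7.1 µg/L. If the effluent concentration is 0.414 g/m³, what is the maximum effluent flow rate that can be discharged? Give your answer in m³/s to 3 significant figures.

4.79 m³/s

7.1 µg/L = 0.0071 mg/L.
20.1 µg/L = 0.0201 mg/L.
Mass balance at complete mixing: C_std·(Q_w + Q_r) = Q_w·C_e + Q_r·C_b.
Rearranging, Q_w = Q_r·(C_std − C_b)/(C_e − C_std) = 145·(0.0201 − 0.0071) / (0.414 − 0.0201) = 4.785 m³/s.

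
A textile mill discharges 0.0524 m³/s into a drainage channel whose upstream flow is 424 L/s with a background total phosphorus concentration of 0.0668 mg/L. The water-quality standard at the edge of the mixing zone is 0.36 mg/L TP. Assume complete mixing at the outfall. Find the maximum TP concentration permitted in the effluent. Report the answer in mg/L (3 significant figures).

424 L/s = 0.424 m³/s.
Mass balance: 0.36·0.4764 = 0.0524·Cₑ + 0.424·0.0668.
Cₑ = (0.1715 − 0.02832) / 0.0524 = 2.732 mg/L.

2.73 mg/L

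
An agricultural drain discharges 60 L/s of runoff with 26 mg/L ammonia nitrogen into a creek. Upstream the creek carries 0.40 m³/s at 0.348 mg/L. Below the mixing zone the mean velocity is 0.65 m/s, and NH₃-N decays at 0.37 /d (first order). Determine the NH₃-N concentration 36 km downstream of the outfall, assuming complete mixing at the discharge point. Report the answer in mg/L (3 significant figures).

60 L/s = 0.06 m³/s.
After complete mixing, C₀ = (0.06·26 + 0.4·0.348) / 0.46 = 3.694 mg/L.
Travel time t = 3.6e+04 m / 0.65 m/s = 5.538e+04 s = 0.641 d.
C = 3.694·exp(−0.37·0.641) = 3.694·0.7888 = 2.914 mg/L.

2.91 mg/L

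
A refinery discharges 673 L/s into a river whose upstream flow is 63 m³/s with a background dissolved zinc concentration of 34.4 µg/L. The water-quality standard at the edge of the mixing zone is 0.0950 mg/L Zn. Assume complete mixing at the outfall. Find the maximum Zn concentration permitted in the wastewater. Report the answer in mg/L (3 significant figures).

673 L/s = 0.673 m³/s.
34.4 µg/L = 0.0344 mg/L.
Mass balance: 0.095·63.67 = 0.673·Cₑ + 63·0.0344.
Cₑ = (6.049 − 2.167) / 0.673 = 5.768 mg/L.

5.77 mg/L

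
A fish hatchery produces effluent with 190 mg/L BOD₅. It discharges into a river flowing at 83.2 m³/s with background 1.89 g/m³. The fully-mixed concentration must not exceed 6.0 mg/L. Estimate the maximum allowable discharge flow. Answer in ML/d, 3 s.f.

Mass balance at complete mixing: C_std·(Q_w + Q_r) = Q_w·C_e + Q_r·C_b.
Rearranging, Q_w = Q_r·(C_std − C_b)/(C_e − C_std) = 83.2·(6 − 1.89) / (190 − 6) = 1.858 m³/s.
= 160.6 ML/d.

161 ML/d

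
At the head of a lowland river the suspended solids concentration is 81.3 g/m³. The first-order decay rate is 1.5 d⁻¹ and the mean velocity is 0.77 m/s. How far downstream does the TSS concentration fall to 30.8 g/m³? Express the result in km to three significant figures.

From C = C₀·e^(−kt), t = ln(C₀/C)/k = ln(81.3/30.8)/1.5 = 0.9706/1.5 = 0.6471 d.
Distance = v·t = 0.77 m/s × 5.591e+04 s = 4.305e+04 m = 43.05 km.

43.0 km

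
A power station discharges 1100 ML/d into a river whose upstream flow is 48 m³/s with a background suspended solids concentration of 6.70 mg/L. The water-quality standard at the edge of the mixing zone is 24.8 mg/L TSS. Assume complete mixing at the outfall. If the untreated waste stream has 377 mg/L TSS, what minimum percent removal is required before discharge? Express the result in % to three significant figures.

1100 ML/d = 12.73 m³/s.
Mass balance: 24.8·60.73 = 12.73·Cₑ + 48·6.7.
Cₑ = (1506 − 321.6) / 12.73 = 93.04 mg/L.
Required removal = 1 − 93.04/377 = 75.32 %.

75.3 %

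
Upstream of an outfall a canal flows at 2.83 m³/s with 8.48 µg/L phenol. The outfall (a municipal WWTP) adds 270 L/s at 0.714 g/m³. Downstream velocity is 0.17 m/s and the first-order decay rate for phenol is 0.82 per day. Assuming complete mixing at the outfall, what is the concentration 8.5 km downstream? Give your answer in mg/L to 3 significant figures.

0.0435 mg/L

270 L/s = 0.27 m³/s.
8.48 µg/L = 0.00848 mg/L.
After complete mixing, C₀ = (0.27·0.714 + 2.83·0.00848) / 3.1 = 0.06993 mg/L.
Travel time t = 8500 m / 0.17 m/s = 5e+04 s = 0.5787 d.
C = 0.06993·exp(−0.82·0.5787) = 0.06993·0.6222 = 0.04351 mg/L.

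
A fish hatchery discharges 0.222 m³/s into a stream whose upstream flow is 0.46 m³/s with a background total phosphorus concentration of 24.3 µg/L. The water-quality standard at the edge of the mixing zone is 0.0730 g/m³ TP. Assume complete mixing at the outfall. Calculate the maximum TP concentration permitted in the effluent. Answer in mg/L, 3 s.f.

0.174 mg/L

24.3 µg/L = 0.0243 mg/L.
Mass balance: 0.073·0.682 = 0.222·Cₑ + 0.46·0.0243.
Cₑ = (0.04979 − 0.01118) / 0.222 = 0.1739 mg/L.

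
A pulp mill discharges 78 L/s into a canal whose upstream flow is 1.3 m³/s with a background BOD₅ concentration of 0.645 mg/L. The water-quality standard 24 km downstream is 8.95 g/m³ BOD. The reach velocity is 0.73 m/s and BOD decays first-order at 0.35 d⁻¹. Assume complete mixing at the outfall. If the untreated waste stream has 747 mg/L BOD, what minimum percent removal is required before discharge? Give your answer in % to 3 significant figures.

78 L/s = 0.078 m³/s.
Travel time to the compliance point: t = 2.4e+04/0.73 = 3.288e+04 s = 0.3805 d; decay factor exp(−0.35·0.3805) = 0.8753.
So the concentration just after mixing may be at most 8.95/0.8753 = 10.22 mg/L.
Mass balance: 10.22·1.378 = 0.078·Cₑ + 1.3·0.645.
Cₑ = (14.09 − 0.8385) / 0.078 = 169.9 mg/L.
Required removal = 1 − 169.9/747 = 77.26 %.

77.3 %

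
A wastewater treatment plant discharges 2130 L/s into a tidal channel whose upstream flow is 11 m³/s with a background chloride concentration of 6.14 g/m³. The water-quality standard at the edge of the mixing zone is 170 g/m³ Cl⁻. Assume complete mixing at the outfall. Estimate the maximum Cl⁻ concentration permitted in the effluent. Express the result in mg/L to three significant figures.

1020 mg/L

2130 L/s = 2.13 m³/s.
Mass balance: 170·13.13 = 2.13·Cₑ + 11·6.14.
Cₑ = (2232 − 67.54) / 2.13 = 1016 mg/L.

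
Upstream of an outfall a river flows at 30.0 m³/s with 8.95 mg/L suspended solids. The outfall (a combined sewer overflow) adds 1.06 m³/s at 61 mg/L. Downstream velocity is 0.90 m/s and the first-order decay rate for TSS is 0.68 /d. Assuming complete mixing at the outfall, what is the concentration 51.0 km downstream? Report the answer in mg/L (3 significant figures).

6.87 mg/L

After complete mixing, C₀ = (1.06·61 + 30·8.95) / 31.06 = 10.73 mg/L.
Travel time t = 5.1e+04 m / 0.90 m/s = 5.667e+04 s = 0.6559 d.
C = 10.73·exp(−0.68·0.6559) = 10.73·0.6402 = 6.867 mg/L.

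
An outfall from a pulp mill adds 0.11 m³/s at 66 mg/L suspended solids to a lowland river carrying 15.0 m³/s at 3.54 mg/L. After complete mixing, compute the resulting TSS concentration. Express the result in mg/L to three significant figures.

3.99 mg/L

Conservation of mass across the mixing zone: C = (0.11·66 + 15·3.54) / (0.11 + 15) = 60.36/15.11 = 3.995 mg/L.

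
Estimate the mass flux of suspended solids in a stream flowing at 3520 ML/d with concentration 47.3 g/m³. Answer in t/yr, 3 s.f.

3520 ML/d = 40.74 m³/s.
Mass flux = Q·C = 40.74 m³/s × 47.3 g/m³ = 1927 g/s.
= 1927 g/s × 31.56 = 6.081e+04 t/yr.

60800 t/yr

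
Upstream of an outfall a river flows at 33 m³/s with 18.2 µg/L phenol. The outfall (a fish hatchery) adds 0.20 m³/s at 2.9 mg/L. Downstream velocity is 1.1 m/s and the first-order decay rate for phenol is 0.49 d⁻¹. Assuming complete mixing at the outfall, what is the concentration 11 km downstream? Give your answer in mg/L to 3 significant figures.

18.2 µg/L = 0.0182 mg/L.
After complete mixing, C₀ = (0.2·2.9 + 33·0.0182) / 33.2 = 0.03556 mg/L.
Travel time t = 1.1e+04 m / 1.1 m/s = 1e+04 s = 0.1157 d.
C = 0.03556·exp(−0.49·0.1157) = 0.03556·0.9449 = 0.0336 mg/L.

0.0336 mg/L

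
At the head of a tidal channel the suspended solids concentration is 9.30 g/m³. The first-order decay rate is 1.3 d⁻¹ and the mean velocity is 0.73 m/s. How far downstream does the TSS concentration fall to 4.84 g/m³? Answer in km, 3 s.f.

31.7 km

From C = C₀·e^(−kt), t = ln(C₀/C)/k = ln(9.30/4.84)/1.3 = 0.6531/1.3 = 0.5024 d.
Distance = v·t = 0.73 m/s × 4.341e+04 s = 3.169e+04 m = 31.69 km.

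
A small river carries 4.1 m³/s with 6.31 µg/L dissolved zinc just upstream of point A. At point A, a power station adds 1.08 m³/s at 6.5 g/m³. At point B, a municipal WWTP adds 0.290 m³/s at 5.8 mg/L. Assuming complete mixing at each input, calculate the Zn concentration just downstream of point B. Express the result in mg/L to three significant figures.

6.31 µg/L = 0.00631 mg/L.
After input A: C = (4.1·0.00631 + 1.08·6.5) / 5.18 = 1.36 mg/L.
After input B: C = (5.18·1.36 + 0.29·5.8) / 5.47 = 1.596 mg/L.

1.60 mg/L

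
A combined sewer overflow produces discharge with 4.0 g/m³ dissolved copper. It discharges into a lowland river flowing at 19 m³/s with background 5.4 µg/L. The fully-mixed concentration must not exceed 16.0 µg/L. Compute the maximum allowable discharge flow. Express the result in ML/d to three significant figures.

4.37 ML/d

5.4 µg/L = 0.0054 mg/L.
16.0 µg/L = 0.016 mg/L.
Mass balance at complete mixing: C_std·(Q_w + Q_r) = Q_w·C_e + Q_r·C_b.
Rearranging, Q_w = Q_r·(C_std − C_b)/(C_e − C_std) = 19·(0.016 − 0.0054) / (4 − 0.016) = 0.05055 m³/s.
= 4.368 ML/d.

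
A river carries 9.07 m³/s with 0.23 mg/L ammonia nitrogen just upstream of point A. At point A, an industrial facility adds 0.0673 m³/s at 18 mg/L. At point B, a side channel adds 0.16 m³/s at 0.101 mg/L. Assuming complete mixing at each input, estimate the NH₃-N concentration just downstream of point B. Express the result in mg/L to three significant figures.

After input A: C = (9.07·0.23 + 0.0673·18) / 9.137 = 0.3609 mg/L.
After input B: C = (9.137·0.3609 + 0.16·0.101) / 9.297 = 0.3564 mg/L.

0.356 mg/L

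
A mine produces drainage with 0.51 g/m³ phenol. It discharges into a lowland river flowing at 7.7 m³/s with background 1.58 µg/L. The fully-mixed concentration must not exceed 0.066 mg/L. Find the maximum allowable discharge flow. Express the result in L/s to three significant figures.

1120 L/s

1.58 µg/L = 0.00158 mg/L.
Mass balance at complete mixing: C_std·(Q_w + Q_r) = Q_w·C_e + Q_r·C_b.
Rearranging, Q_w = Q_r·(C_std − C_b)/(C_e − C_std) = 7.7·(0.066 − 0.00158) / (0.51 − 0.066) = 1.117 m³/s.
= 1117 L/s.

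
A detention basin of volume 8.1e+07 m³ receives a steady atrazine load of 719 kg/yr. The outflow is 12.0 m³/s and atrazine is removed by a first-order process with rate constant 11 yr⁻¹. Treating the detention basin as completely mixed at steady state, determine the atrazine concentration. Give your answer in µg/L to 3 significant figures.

0.566 µg/L

Outflow Q = 12.0 m³/s × 3.156e+07 s/yr = 3.787e+08 m³/yr.
Steady-state CSTR mass balance: W = Q·C + k·V·C, so C = W/(Q + kV).
Q + kV = 3.787e+08 + 11·8.1e+07 = 1.27e+09 m³/yr.
C = 719/1.27e+09 = 5.663e-07 kg/m³ = 0.0005663 mg/L = 0.5663 µg/L.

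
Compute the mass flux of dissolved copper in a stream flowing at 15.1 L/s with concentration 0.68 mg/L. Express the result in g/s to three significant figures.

0.0103 g/s

15.1 L/s = 0.0151 m³/s.
Mass flux = Q·C = 0.0151 m³/s × 0.68 g/m³ = 0.01027 g/s.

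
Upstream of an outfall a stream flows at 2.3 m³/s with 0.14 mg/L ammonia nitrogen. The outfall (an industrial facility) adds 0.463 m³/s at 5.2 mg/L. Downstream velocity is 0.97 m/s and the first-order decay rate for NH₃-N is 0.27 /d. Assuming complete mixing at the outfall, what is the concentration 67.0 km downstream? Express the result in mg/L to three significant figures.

After complete mixing, C₀ = (0.463·5.2 + 2.3·0.14) / 2.763 = 0.9879 mg/L.
Travel time t = 6.7e+04 m / 0.97 m/s = 6.907e+04 s = 0.7994 d.
C = 0.9879·exp(−0.27·0.7994) = 0.9879·0.8059 = 0.7961 mg/L.

0.796 mg/L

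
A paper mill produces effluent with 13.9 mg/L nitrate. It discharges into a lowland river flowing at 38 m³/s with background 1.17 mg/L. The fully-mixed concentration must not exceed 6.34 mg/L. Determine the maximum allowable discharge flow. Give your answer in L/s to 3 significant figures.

26000 L/s

Mass balance at complete mixing: C_std·(Q_w + Q_r) = Q_w·C_e + Q_r·C_b.
Rearranging, Q_w = Q_r·(C_std − C_b)/(C_e − C_std) = 38·(6.34 − 1.17) / (13.9 − 6.34) = 25.99 m³/s.
= 2.599e+04 L/s.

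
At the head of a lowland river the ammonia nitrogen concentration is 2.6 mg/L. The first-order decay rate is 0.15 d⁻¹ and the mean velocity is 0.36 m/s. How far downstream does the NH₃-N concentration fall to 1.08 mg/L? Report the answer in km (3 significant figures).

From C = C₀·e^(−kt), t = ln(C₀/C)/k = ln(2.6/1.08)/0.15 = 0.8786/0.15 = 5.857 d.
Distance = v·t = 0.36 m/s × 5.06e+05 s = 1.822e+05 m = 182.2 km.

182 km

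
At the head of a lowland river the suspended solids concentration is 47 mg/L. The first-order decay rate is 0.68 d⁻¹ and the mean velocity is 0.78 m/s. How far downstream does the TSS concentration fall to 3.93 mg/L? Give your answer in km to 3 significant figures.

From C = C₀·e^(−kt), t = ln(C₀/C)/k = ln(47/3.93)/0.68 = 2.482/0.68 = 3.649 d.
Distance = v·t = 0.78 m/s × 3.153e+05 s = 2.459e+05 m = 245.9 km.

246 km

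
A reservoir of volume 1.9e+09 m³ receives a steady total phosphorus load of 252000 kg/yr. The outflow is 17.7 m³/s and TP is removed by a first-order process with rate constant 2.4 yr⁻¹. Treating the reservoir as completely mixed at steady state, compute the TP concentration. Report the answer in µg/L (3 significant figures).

Outflow Q = 17.7 m³/s × 3.156e+07 s/yr = 5.586e+08 m³/yr.
Steady-state CSTR mass balance: W = Q·C + k·V·C, so C = W/(Q + kV).
Q + kV = 5.586e+08 + 2.4·1.9e+09 = 5.119e+09 m³/yr.
C = 252000/5.119e+09 = 4.923e-05 kg/m³ = 0.04923 mg/L = 49.23 µg/L.

49.2 µg/L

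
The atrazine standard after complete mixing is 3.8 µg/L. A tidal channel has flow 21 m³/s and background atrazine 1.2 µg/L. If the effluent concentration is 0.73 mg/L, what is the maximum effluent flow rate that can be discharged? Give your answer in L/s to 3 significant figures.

75.2 L/s

1.2 µg/L = 0.0012 mg/L.
3.8 µg/L = 0.0038 mg/L.
Mass balance at complete mixing: C_std·(Q_w + Q_r) = Q_w·C_e + Q_r·C_b.
Rearranging, Q_w = Q_r·(C_std − C_b)/(C_e − C_std) = 21·(0.0038 − 0.0012) / (0.73 − 0.0038) = 0.07519 m³/s.
= 75.19 L/s.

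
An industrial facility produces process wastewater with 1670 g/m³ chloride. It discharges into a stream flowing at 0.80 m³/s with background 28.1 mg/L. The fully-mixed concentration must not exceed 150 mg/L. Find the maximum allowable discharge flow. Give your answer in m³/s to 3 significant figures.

0.0642 m³/s

Mass balance at complete mixing: C_std·(Q_w + Q_r) = Q_w·C_e + Q_r·C_b.
Rearranging, Q_w = Q_r·(C_std − C_b)/(C_e − C_std) = 0.80·(150 − 28.1) / (1670 − 150) = 0.06416 m³/s.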